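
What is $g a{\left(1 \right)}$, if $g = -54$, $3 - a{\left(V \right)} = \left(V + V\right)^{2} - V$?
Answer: $0$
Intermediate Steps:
$a{\left(V \right)} = 3 + V - 4 V^{2}$ ($a{\left(V \right)} = 3 - \left(\left(V + V\right)^{2} - V\right) = 3 - \left(\left(2 V\right)^{2} - V\right) = 3 - \left(4 V^{2} - V\right) = 3 - \left(- V + 4 V^{2}\right) = 3 + V - 4 V^{2}$)
$g a{\left(1 \right)} = - 54 \left(3 + 1 - 4 \cdot 1^{2}\right) = - 54 \left(3 + 1 - 4\right) = \left(-54\right) 0 = 0$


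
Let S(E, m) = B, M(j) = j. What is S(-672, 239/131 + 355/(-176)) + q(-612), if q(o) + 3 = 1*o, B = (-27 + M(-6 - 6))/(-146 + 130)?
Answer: -9801/16 ≈ -612.56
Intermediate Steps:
B = 39/16 (B = (-27 + (-6 - 6))/(-146 + 130) = (-27 - 12)/(-16) = -39*(-1/16) = 39/16 ≈ 2.4375)
q(o) = -3 + o (q(o) = -3 + 1*o = -3 + o)
S(E, m) = 39/16
S(-672, 239/131 + 355/(-176)) + q(-612) = 39/16 + (-3 - 612) = 39/16 - 615 = -9801/16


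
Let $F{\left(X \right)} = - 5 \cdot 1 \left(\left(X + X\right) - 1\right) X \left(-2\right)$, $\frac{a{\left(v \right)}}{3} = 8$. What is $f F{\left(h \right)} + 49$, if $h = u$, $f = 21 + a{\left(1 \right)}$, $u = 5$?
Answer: $20299$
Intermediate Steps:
$a{\left(v \right)} = 24$ ($a{\left(v \right)} = 3 \cdot 8 = 24$)
$f = 45$ ($f = 21 + 24 = 45$)
$h = 5$
$F{\left(X \right)} = 10 X \left(-1 + 2 X\right)$ ($F{\left(X \right)} = - 5 \cdot 1 \left(2 X - 1\right) X \left(-2\right) = - 5 \cdot 1 \left(-1 + 2 X\right) X \left(-2\right) = - 5 \left(-1 + 2 X\right) X \left(-2\right) = - 5 X \left(-1 + 2 X\right) \left(-2\right) = 10 X \left(-1 + 2 X\right)$)
$f F{\left(h \right)} + 49 = 45 \cdot 10 \cdot 5 \left(-1 + 2 \cdot 5\right) + 49 = 45 \cdot 10 \cdot 5 \left(-1 + 10\right) + 49 = 45 \cdot 10 \cdot 5 \cdot 9 + 49 = 45 \cdot 450 + 49 = 20250 + 49 = 20299$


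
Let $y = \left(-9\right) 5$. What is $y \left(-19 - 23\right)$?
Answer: $1890$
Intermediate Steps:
$y = -45$
$y \left(-19 - 23\right) = - 45 \left(-19 - 23\right) = \left(-45\right) \left(-42\right) = 1890$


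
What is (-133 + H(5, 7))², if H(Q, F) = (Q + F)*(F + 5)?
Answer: 121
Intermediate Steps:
H(Q, F) = (5 + F)*(F + Q) (H(Q, F) = (F + Q)*(5 + F) = (5 + F)*(F + Q))
(-133 + H(5, 7))² = (-133 + (7² + 5*7 + 5*5 + 7*5))² = (-133 + (49 + 35 + 25 + 35))² = (-133 + 144)² = 11² = 121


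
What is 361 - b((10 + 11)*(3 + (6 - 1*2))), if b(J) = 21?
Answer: 340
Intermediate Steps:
361 - b((10 + 11)*(3 + (6 - 1*2))) = 361 - 1*21 = 361 - 21 = 340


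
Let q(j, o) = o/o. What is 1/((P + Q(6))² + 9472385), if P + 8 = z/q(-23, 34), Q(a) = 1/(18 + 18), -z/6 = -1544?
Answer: 1296/123309780049 ≈ 1.0510e-8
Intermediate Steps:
q(j, o) = 1
z = 9264 (z = -6*(-1544) = 9264)
Q(a) = 1/36
P = 9256 (P = -8 + 9264/1 = -8 + 9264*1 = -8 + 9264 = 9256)
1/((P + Q(6))² + 9472385) = 1/((9256 + 1/36)² + 9472385) = 1/((333217/36)² + 9472385) = 1/(111033569089/1296 + 9472385) = 1/(123309780049/1296) = 1296/123309780049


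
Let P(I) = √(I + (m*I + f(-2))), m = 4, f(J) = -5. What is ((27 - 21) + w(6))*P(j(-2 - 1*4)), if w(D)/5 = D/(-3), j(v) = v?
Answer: -4*I*√35 ≈ -23.664*I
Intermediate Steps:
w(D) = -5*D/3 (w(D) = 5*(D/(-3)) = 5*(D*(-⅓)) = 5*(-D/3) = -5*D/3)
P(I) = √(-5 + 5*I) (P(I) = √(I + (4*I - 5)) = √(I + (-5 + 4*I)) = √(-5 + 5*I))
((27 - 21) + w(6))*P(j(-2 - 1*4)) = ((27 - 21) - 5/3*6)*√(-5 + 5*(-2 - 1*4)) = (6 - 10)*√(-5 + 5*(-2 - 4)) = -4*√(-5 + 5*(-6)) = -4*√(-5 - 30) = -4*I*√35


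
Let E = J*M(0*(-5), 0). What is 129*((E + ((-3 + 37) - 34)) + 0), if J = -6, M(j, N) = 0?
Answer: 0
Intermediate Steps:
E = 0 (E = -6*0 = 0)
129*((E + ((-3 + 37) - 34)) + 0) = 129*((0 + ((-3 + 37) - 34)) + 0) = 129*((0 + (34 - 34)) + 0) = 129*((0 + 0) + 0) = 129*(0 + 0) = 129*0 = 0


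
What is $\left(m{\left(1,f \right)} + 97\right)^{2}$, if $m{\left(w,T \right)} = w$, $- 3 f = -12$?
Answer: $9604$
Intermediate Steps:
$f = 4$ ($f = \left(- \frac{1}{3}\right) \left(-12\right) = 4$)
$\left(m{\left(1,f \right)} + 97\right)^{2} = \left(1 + 97\right)^{2} = 98^{2} = 9604$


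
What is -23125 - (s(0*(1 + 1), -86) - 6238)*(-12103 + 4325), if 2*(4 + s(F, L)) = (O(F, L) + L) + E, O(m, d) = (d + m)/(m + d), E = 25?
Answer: -48806741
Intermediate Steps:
O(m, d) = 1 (O(m, d) = (d + m)/(d + m) = 1)
s(F, L) = 9 + L/2 (s(F, L) = -4 + ((1 + L) + 25)/2 = -4 + (26 + L)/2 = -4 + (13 + L/2) = 9 + L/2)
-23125 - (s(0*(1 + 1), -86) - 6238)*(-12103 + 4325) = -23125 - ((9 + (1/2)*(-86)) - 6238)*(-12103 + 4325) = -23125 - ((9 - 43) - 6238)*(-7778) = -23125 - (-34 - 6238)*(-7778) = -23125 - (-6272)*(-7778) = -23125 - 1*48783616 = -23125 - 48783616 = -48806741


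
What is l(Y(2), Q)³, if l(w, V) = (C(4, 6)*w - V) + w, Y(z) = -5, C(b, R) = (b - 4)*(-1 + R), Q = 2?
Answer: -343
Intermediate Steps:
C(b, R) = (-1 + R)*(-4 + b) (C(b, R) = (-4 + b)*(-1 + R) = (-1 + R)*(-4 + b))
l(w, V) = w - V (l(w, V) = ((4 - 1*4 - 4*6 + 6*4)*w - V) + w = ((4 - 4 - 24 + 24)*w - V) + w = (0*w - V) + w = (0 - V) + w = -V + w = w - V)
l(Y(2), Q)³ = (-5 - 1*2)³ = (-5 - 2)³ = (-7)³ = -343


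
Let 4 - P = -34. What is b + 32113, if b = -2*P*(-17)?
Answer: 33405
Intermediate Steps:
P = 38 (P = 4 - 1*(-34) = 4 + 34 = 38)
b = 1292 (b = -2*38*(-17) = -76*(-17) = 1292)
b + 32113 = 1292 + 32113 = 33405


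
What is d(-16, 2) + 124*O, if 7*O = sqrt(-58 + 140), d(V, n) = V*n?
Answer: -32 + 124*sqrt(82)/7 ≈ 128.41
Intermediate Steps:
O = sqrt(82)/7 (O = sqrt(-58 + 140)/7 = sqrt(82)/7 ≈ 1.2936)
d(-16, 2) + 124*O = -16*2 + 124*(sqrt(82)/7) = -32 + 124*sqrt(82)/7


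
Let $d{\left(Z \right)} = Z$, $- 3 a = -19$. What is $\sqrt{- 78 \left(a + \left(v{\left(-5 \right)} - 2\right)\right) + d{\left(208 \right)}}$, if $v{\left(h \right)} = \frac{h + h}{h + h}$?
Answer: $4 i \sqrt{13} \approx 14.422 i$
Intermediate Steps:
$a = \frac{19}{3}$ ($a = \left(- \frac{1}{3}\right) \left(-19\right) = \frac{19}{3} \approx 6.3333$)
$v{\left(h \right)} = 1$ ($v{\left(h \right)} = \frac{2 h}{2 h} = 2 h \frac{1}{2 h} = 1$)
$\sqrt{- 78 \left(a + \left(v{\left(-5 \right)} - 2\right)\right) + d{\left(208 \right)}} = \sqrt{- 78 \left(\frac{19}{3} + \left(1 - 2\right)\right) + 208} = \sqrt{- 78 \left(\frac{19}{3} - 1\right) + 208} = \sqrt{\left(-78\right) \frac{16}{3} + 208} = \sqrt{-416 + 208} = \sqrt{-208} = 4 i \sqrt{13}$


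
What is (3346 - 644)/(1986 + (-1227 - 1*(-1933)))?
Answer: 1351/1346 ≈ 1.0037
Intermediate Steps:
(3346 - 644)/(1986 + (-1227 - 1*(-1933))) = 2702/(1986 + (-1227 + 1933)) = 2702/(1986 + 706) = 2702/2692 = 2702*(1/2692) = 1351/1346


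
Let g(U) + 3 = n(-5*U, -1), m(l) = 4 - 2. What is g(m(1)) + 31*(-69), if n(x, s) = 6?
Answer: -2136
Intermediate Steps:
m(l) = 2
g(U) = 3 (g(U) = -3 + 6 = 3)
g(m(1)) + 31*(-69) = 3 + 31*(-69) = 3 - 2139 = -2136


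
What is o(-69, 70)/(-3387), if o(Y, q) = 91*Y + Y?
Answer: 2116/1129 ≈ 1.8742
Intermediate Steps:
o(Y, q) = 92*Y
o(-69, 70)/(-3387) = (92*(-69))/(-3387) = -6348*(-1/3387) = 2116/1129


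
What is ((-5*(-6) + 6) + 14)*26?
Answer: 1300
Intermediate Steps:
((-5*(-6) + 6) + 14)*26 = ((30 + 6) + 14)*26 = (36 + 14)*26 = 50*26 = 1300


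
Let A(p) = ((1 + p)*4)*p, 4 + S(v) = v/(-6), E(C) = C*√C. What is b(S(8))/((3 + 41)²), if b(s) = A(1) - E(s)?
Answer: 1/242 + 4*I*√3/1089 ≈ 0.0041322 + 0.006362*I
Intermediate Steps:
E(C) = C^(3/2)
S(v) = -4 - v/6 (S(v) = -4 + v/(-6) = -4 + v*(-⅙) = -4 - v/6)
A(p) = p*(4 + 4*p) (A(p) = (4 + 4*p)*p = p*(4 + 4*p))
b(s) = 8 - s^(3/2) (b(s) = 4*1*(1 + 1) - s^(3/2) = 4*1*2 - s^(3/2) = 8 - s^(3/2))
b(S(8))/((3 + 41)²) = (8 - (-4 - ⅙*8)^(3/2))/((3 + 41)²) = (8 - (-4 - 4/3)^(3/2))/(44²) = (8 - (-16/3)^(3/2))/1936 = (8 - (-64)*I*√3/9)*(1/1936) = (8 + 64*I*√3/9)*(1/1936) = 1/242 + 4*I*√3/1089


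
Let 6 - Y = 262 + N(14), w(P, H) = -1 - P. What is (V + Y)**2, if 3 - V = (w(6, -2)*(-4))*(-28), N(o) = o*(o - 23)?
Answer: 431649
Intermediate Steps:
N(o) = o*(-23 + o)
V = 787 (V = 3 - (-1 - 1*6)*(-4)*(-28) = 3 - (-1 - 6)*(-4)*(-28) = 3 - (-7*(-4))*(-28) = 3 - 28*(-28) = 3 - 1*(-784) = 3 + 784 = 787)
Y = -130 (Y = 6 - (262 + 14*(-23 + 14)) = 6 - (262 + 14*(-9)) = 6 - (262 - 126) = 6 - 1*136 = 6 - 136 = -130)
(V + Y)**2 = (787 - 130)**2 = 657**2 = 431649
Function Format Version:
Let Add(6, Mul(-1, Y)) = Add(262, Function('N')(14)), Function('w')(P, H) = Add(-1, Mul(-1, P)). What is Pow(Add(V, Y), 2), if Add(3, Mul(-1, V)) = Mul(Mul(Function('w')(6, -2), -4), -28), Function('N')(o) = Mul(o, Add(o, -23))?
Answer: 431649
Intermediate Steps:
Function('N')(o) = Mul(o, Add(-23, o))
V = 787 (V = Add(3, Mul(-1, Mul(Mul(Add(-1, Mul(-1, 6)), -4), -28))) = Add(3, Mul(-1, Mul(Mul(Add(-1, -6), -4), -28))) = Add(3, Mul(-1, Mul(Mul(-7, -4), -28))) = Add(3, Mul(-1, Mul(28, -28))) = Add(3, Mul(-1, -784)) = Add(3, 784) = 787)
Y = -130 (Y = Add(6, Mul(-1, Add(262, Mul(14, Add(-23, 14))))) = Add(6, Mul(-1, Add(262, Mul(14, -9)))) = Add(6, Mul(-1, Add(262, -126))) = Add(6, Mul(-1, 136)) = Add(6, -136) = -130)
Pow(Add(V, Y), 2) = Pow(Add(787, -130), 2) = Pow(657, 2) = 431649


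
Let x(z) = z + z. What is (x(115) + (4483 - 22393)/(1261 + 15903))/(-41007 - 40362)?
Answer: -1964905/698308758 ≈ -0.0028138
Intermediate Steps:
x(z) = 2*z
(x(115) + (4483 - 22393)/(1261 + 15903))/(-41007 - 40362) = (2*115 + (4483 - 22393)/(1261 + 15903))/(-41007 - 40362) = (230 - 17910/17164)/(-81369) = (230 - 17910*1/17164)*(-1/81369) = (230 - 8955/8582)*(-1/81369) = (1964905/8582)*(-1/81369) = -1964905/698308758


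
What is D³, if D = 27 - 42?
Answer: -3375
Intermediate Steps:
D = -15
D³ = (-15)³ = -3375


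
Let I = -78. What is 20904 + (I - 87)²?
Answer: 48129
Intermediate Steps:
20904 + (I - 87)² = 20904 + (-78 - 87)² = 20904 + (-165)² = 20904 + 27225 = 48129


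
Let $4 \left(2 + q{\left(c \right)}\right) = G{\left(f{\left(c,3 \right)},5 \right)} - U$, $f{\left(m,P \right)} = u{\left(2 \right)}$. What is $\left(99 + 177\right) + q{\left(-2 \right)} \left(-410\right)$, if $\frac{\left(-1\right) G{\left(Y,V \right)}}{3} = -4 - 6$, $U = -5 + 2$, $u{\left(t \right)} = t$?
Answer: $- \frac{4573}{2} \approx -2286.5$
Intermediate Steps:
$f{\left(m,P \right)} = 2$
$U = -3$
$G{\left(Y,V \right)} = 30$ ($G{\left(Y,V \right)} = - 3 \left(-4 - 6\right) = \left(-3\right) \left(-10\right) = 30$)
$q{\left(c \right)} = \frac{25}{4}$ ($q{\left(c \right)} = -2 + \frac{30 - -3}{4} = -2 + \frac{30 + 3}{4} = -2 + \frac{1}{4} \cdot 33 = -2 + \frac{33}{4} = \frac{25}{4}$)
$\left(99 + 177\right) + q{\left(-2 \right)} \left(-410\right) = \left(99 + 177\right) + \frac{25}{4} \left(-410\right) = 276 - \frac{5125}{2} = - \frac{4573}{2}$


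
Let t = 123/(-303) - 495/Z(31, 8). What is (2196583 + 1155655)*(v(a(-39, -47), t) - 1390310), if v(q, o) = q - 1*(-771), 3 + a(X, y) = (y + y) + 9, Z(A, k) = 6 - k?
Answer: -4658360435226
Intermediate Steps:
a(X, y) = 6 + 2*y (a(X, y) = -3 + ((y + y) + 9) = -3 + (2*y + 9) = -3 + (9 + 2*y) = 6 + 2*y)
t = 49913/202 (t = 123/(-303) - 495/(6 - 1*8) = 123*(-1/303) - 495/(6 - 8) = -41/101 - 495/(-2) = -41/101 - 495*(-½) = -41/101 + 495/2 = 49913/202 ≈ 247.09)
v(q, o) = 771 + q (v(q, o) = q + 771 = 771 + q)
(2196583 + 1155655)*(v(a(-39, -47), t) - 1390310) = (2196583 + 1155655)*((771 + (6 + 2*(-47))) - 1390310) = 3352238*((771 + (6 - 94)) - 1390310) = 3352238*((771 - 88) - 1390310) = 3352238*(683 - 1390310) = 3352238*(-1389627) = -4658360435226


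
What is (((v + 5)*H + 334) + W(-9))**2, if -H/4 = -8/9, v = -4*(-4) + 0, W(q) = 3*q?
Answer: 1311025/9 ≈ 1.4567e+5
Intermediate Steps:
v = 16 (v = 16 + 0 = 16)
H = 32/9 (H = -(-32)/9 = -4*(-8/9) = 32/9 ≈ 3.5556)
(((v + 5)*H + 334) + W(-9))**2 = (((16 + 5)*(32/9) + 334) + 3*(-9))**2 = ((21*(32/9) + 334) - 27)**2 = ((224/3 + 334) - 27)**2 = (1226/3 - 27)**2 = (1145/3)**2 = 1311025/9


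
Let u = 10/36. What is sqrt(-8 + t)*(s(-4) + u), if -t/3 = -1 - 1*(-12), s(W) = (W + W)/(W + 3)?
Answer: 149*I*sqrt(41)/18 ≈ 53.004*I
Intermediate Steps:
s(W) = 2*W/(3 + W) (s(W) = (2*W)/(3 + W) = 2*W/(3 + W))
u = 5/18 (u = 10*(1/36) = 5/18 ≈ 0.27778)
t = -33 (t = -3*(-1 - 1*(-12)) = -3*(-1 + 12) = -3*11 = -33)
sqrt(-8 + t)*(s(-4) + u) = sqrt(-8 - 33)*(2*(-4)/(3 - 4) + 5/18) = sqrt(-41)*(2*(-4)/(-1) + 5/18) = (I*sqrt(41))*(2*(-4)*(-1) + 5/18) = (I*sqrt(41))*(8 + 5/18) = (I*sqrt(41))*(149/18) = 149*I*sqrt(41)/18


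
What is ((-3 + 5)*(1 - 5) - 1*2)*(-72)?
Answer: 720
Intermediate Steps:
((-3 + 5)*(1 - 5) - 1*2)*(-72) = (2*(-4) - 2)*(-72) = (-8 - 2)*(-72) = -10*(-72) = 720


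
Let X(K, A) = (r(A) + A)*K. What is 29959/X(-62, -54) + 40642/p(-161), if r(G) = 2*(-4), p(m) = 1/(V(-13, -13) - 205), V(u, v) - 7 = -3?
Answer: -31401767489/3844 ≈ -8.1690e+6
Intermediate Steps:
V(u, v) = 4 (V(u, v) = 7 - 3 = 4)
p(m) = -1/201 (p(m) = 1/(4 - 205) = 1/(-201) = -1/201)
r(G) = -8
X(K, A) = K*(-8 + A) (X(K, A) = (-8 + A)*K = K*(-8 + A))
29959/X(-62, -54) + 40642/p(-161) = 29959/((-62*(-8 - 54))) + 40642/(-1/201) = 29959/((-62*(-62))) + 40642*(-201) = 29959/3844 - 8169042 = -31401767489/3844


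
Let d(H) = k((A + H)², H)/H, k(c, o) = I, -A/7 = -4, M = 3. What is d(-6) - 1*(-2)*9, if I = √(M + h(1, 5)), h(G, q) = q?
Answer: 18 - √2/3 ≈ 17.529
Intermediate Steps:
A = 28 (A = -7*(-4) = 28)
I = 2*√2 (I = √(3 + 5) = √8 = 2*√2 ≈ 2.8284)
k(c, o) = 2*√2
d(H) = 2*√2/H (d(H) = (2*√2)/H = 2*√2/H)
d(-6) - 1*(-2)*9 = 2*√2/(-6) - 1*(-2)*9 = 2*√2*(-⅙) + 2*9 = -√2/3 + 18 = 18 - √2/3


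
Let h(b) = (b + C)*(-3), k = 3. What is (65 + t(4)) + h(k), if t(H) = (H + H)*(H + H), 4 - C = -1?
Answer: 105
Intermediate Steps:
C = 5 (C = 4 - 1*(-1) = 4 + 1 = 5)
t(H) = 4*H**2 (t(H) = (2*H)*(2*H) = 4*H**2)
h(b) = -15 - 3*b (h(b) = (b + 5)*(-3) = (5 + b)*(-3) = -15 - 3*b)
(65 + t(4)) + h(k) = (65 + 4*4**2) + (-15 - 3*3) = (65 + 4*16) + (-15 - 9) = (65 + 64) - 24 = 129 - 24 = 105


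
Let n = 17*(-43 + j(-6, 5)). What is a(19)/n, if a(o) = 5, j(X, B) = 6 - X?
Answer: -5/527 ≈ -0.0094877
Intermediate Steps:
n = -527 (n = 17*(-43 + (6 - 1*(-6))) = 17*(-43 + (6 + 6)) = 17*(-43 + 12) = 17*(-31) = -527)
a(19)/n = 5/(-527) = 5*(-1/527) = -5/527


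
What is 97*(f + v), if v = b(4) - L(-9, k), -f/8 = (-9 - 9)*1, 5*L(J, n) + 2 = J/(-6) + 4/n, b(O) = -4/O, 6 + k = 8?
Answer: 138419/10 ≈ 13842.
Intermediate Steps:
k = 2 (k = -6 + 8 = 2)
L(J, n) = -⅖ - J/30 + 4/(5*n) (L(J, n) = -⅖ + (J/(-6) + 4/n)/5 = -⅖ + (J*(-⅙) + 4/n)/5 = -⅖ + (-J/6 + 4/n)/5 = -⅖ + (4/n - J/6)/5 = -⅖ + (-J/30 + 4/(5*n)) = -⅖ - J/30 + 4/(5*n))
f = 144 (f = -8*(-9 - 9) = -(-144) = -8*(-18) = 144)
v = -13/10 (v = -4/4 - (24 - 1*2*(12 - 9))/(30*2) = -4*¼ - (24 - 1*2*3)/(30*2) = -1 - (24 - 6)/(30*2) = -1 - 18/(30*2) = -1 - 1*3/10 = -1 - 3/10 = -13/10 ≈ -1.3000)
97*(f + v) = 97*(144 - 13/10) = 97*(1427/10) = 138419/10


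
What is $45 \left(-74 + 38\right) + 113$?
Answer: $-1507$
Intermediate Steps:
$45 \left(-74 + 38\right) + 113 = 45 \left(-36\right) + 113 = -1620 + 113 = -1507$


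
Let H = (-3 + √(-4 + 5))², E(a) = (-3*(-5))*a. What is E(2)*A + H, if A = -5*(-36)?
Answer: 5404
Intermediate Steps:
E(a) = 15*a
H = 4 (H = (-3 + √1)² = (-3 + 1)² = (-2)² = 4)
A = 180
E(2)*A + H = (15*2)*180 + 4 = 30*180 + 4 = 5400 + 4 = 5404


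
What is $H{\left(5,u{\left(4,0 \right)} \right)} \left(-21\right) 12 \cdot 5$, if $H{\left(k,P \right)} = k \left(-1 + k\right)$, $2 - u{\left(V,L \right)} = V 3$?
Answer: $-25200$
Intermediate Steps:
$u{\left(V,L \right)} = 2 - 3 V$ ($u{\left(V,L \right)} = 2 - V 3 = 2 - 3 V$)
$H{\left(5,u{\left(4,0 \right)} \right)} \left(-21\right) 12 \cdot 5 = 5 \left(-1 + 5\right) \left(-21\right) 12 \cdot 5 = 5 \cdot 4 \left(-21\right) 60 = 20 \left(-21\right) 60 = \left(-420\right) 60 = -25200$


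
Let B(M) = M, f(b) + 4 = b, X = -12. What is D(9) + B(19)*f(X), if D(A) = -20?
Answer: -324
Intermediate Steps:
f(b) = -4 + b
D(9) + B(19)*f(X) = -20 + 19*(-4 - 12) = -20 + 19*(-16) = -20 - 304 = -324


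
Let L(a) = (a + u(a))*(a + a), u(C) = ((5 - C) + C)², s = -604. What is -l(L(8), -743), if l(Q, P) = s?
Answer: 604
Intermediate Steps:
u(C) = 25 (u(C) = 5² = 25)
L(a) = 2*a*(25 + a) (L(a) = (a + 25)*(a + a) = (25 + a)*(2*a) = 2*a*(25 + a))
l(Q, P) = -604
-l(L(8), -743) = -1*(-604) = 604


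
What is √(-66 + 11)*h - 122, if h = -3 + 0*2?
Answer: -122 - 3*I*√55 ≈ -122.0 - 22.249*I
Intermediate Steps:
h = -3 (h = -3 + 0 = -3)
√(-66 + 11)*h - 122 = √(-66 + 11)*(-3) - 122 = √(-55)*(-3) - 122 = (I*√55)*(-3) - 122 = -3*I*√55 - 122 = -122 - 3*I*√55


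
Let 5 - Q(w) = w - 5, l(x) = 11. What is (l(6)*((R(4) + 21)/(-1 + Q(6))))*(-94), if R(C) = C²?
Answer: -38258/3 ≈ -12753.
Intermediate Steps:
Q(w) = 10 - w (Q(w) = 5 - (w - 5) = 5 - (-5 + w) = 5 + (5 - w) = 10 - w)
(l(6)*((R(4) + 21)/(-1 + Q(6))))*(-94) = (11*((4² + 21)/(-1 + (10 - 1*6))))*(-94) = (11*((16 + 21)/(-1 + (10 - 6))))*(-94) = (11*(37/(-1 + 4)))*(-94) = (11*(37/3))*(-94) = (407/3)*(-94) = -38258/3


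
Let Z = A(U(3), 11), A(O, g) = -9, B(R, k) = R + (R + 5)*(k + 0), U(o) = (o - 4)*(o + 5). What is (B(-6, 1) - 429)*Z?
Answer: 3924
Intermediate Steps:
U(o) = (-4 + o)*(5 + o)
B(R, k) = R + k*(5 + R) (B(R, k) = R + (5 + R)*k = R + k*(5 + R))
Z = -9
(B(-6, 1) - 429)*Z = ((-6 + 5*1 - 6*1) - 429)*(-9) = ((-6 + 5 - 6) - 429)*(-9) = (-7 - 429)*(-9) = -436*(-9) = 3924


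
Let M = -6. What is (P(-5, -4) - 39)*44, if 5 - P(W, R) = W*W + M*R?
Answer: -3652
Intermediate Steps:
P(W, R) = 5 - W**2 + 6*R (P(W, R) = 5 - (W*W - 6*R) = 5 - (W**2 - 6*R) = 5 + (-W**2 + 6*R) = 5 - W**2 + 6*R)
(P(-5, -4) - 39)*44 = ((5 - 1*(-5)**2 + 6*(-4)) - 39)*44 = ((5 - 1*25 - 24) - 39)*44 = ((5 - 25 - 24) - 39)*44 = (-44 - 39)*44 = -83*44 = -3652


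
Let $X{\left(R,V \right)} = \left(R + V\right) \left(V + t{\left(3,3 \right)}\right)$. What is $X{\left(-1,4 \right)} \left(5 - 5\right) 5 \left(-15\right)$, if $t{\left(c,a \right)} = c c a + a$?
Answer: $0$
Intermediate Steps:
$t{\left(c,a \right)} = a + a c^{2}$ ($t{\left(c,a \right)} = c^{2} a + a = a c^{2} + a = a + a c^{2}$)
$X{\left(R,V \right)} = \left(30 + V\right) \left(R + V\right)$ ($X{\left(R,V \right)} = \left(R + V\right) \left(V + 3 \left(1 + 3^{2}\right)\right) = \left(R + V\right) \left(V + 3 \left(1 + 9\right)\right) = \left(R + V\right) \left(V + 3 \cdot 10\right) = \left(R + V\right) \left(V + 30\right) = \left(R + V\right) \left(30 + V\right) = \left(30 + V\right) \left(R + V\right)$)
$X{\left(-1,4 \right)} \left(5 - 5\right) 5 \left(-15\right) = \left(4^{2} + 30 \left(-1\right) + 30 \cdot 4 - 4\right) \left(5 - 5\right) 5 \left(-15\right) = \left(16 - 30 + 120 - 4\right) 0 \cdot 5 \left(-15\right) = 102 \cdot 0 \left(-15\right) = 0 \left(-15\right) = 0$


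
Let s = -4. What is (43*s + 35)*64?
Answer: -8768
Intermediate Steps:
(43*s + 35)*64 = (43*(-4) + 35)*64 = (-172 + 35)*64 = -137*64 = -8768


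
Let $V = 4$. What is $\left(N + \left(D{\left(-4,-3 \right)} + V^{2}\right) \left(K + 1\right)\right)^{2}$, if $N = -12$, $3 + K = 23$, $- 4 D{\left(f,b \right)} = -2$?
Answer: $\frac{447561}{4} \approx 1.1189 \cdot 10^{5}$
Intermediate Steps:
$D{\left(f,b \right)} = \frac{1}{2}$ ($D{\left(f,b \right)} = \left(- \frac{1}{4}\right) \left(-2\right) = \frac{1}{2}$)
$K = 20$ ($K = -3 + 23 = 20$)
$\left(N + \left(D{\left(-4,-3 \right)} + V^{2}\right) \left(K + 1\right)\right)^{2} = \left(-12 + \left(\frac{1}{2} + 4^{2}\right) \left(20 + 1\right)\right)^{2} = \left(-12 + \left(\frac{1}{2} + 16\right) 21\right)^{2} = \left(-12 + \frac{33}{2} \cdot 21\right)^{2} = \left(-12 + \frac{693}{2}\right)^{2} = \left(\frac{669}{2}\right)^{2} = \frac{447561}{4}$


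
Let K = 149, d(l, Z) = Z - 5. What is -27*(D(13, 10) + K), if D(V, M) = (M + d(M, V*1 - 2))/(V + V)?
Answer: -52515/13 ≈ -4039.6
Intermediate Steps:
d(l, Z) = -5 + Z
D(V, M) = (-7 + M + V)/(2*V) (D(V, M) = (M + (-5 + (V*1 - 2)))/(V + V) = (M + (-5 + (V - 2)))/((2*V)) = (M + (-5 + (-2 + V)))*(1/(2*V)) = (M + (-7 + V))*(1/(2*V)) = (-7 + M + V)*(1/(2*V)) = (-7 + M + V)/(2*V))
-27*(D(13, 10) + K) = -27*((1/2)*(-7 + 10 + 13)/13 + 149) = -27*((1/2)*(1/13)*16 + 149) = -27*(8/13 + 149) = -27*1945/13 = -52515/13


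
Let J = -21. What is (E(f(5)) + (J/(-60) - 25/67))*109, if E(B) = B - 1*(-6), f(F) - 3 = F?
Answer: 2041461/1340 ≈ 1523.5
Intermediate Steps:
f(F) = 3 + F
E(B) = 6 + B (E(B) = B + 6 = 6 + B)
(E(f(5)) + (J/(-60) - 25/67))*109 = ((6 + (3 + 5)) + (-21/(-60) - 25/67))*109 = ((6 + 8) + (-21*(-1/60) - 25*1/67))*109 = (14 + (7/20 - 25/67))*109 = (14 - 31/1340)*109 = (18729/1340)*109 = 2041461/1340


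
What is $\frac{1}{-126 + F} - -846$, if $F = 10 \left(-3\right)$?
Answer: $\frac{131975}{156} \approx 845.99$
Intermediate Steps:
$F = -30$
$\frac{1}{-126 + F} - -846 = \frac{1}{-126 - 30} - -846 = \frac{1}{-156} + 846 = - \frac{1}{156} + 846 = \frac{131975}{156}$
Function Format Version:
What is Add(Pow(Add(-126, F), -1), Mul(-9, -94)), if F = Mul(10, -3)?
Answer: Rational(131975, 156) ≈ 845.99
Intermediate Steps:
F = -30
Add(Pow(Add(-126, F), -1), Mul(-9, -94)) = Add(Pow(Add(-126, -30), -1), Mul(-9, -94)) = Add(Pow(-156, -1), 846) = Add(Rational(-1, 156), 846) = Rational(131975, 156)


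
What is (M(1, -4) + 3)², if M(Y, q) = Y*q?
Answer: 1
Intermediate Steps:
(M(1, -4) + 3)² = (1*(-4) + 3)² = (-4 + 3)² = (-1)² = 1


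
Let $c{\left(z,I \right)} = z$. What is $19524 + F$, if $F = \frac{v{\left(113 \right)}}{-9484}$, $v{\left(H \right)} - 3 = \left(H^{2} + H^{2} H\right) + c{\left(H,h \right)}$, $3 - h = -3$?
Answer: $\frac{91854917}{4742} \approx 19371.0$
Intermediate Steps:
$h = 6$ ($h = 3 - -3 = 3 + 3 = 6$)
$v{\left(H \right)} = 3 + H + H^{2} + H^{3}$ ($v{\left(H \right)} = 3 + \left(\left(H^{2} + H^{2} H\right) + H\right) = 3 + \left(\left(H^{2} + H^{3}\right) + H\right) = 3 + \left(H + H^{2} + H^{3}\right) = 3 + H + H^{2} + H^{3}$)
$F = - \frac{727891}{4742}$ ($F = \frac{3 + 113 + 113^{2} + 113^{3}}{-9484} = \left(3 + 113 + 12769 + 1442897\right) \left(- \frac{1}{9484}\right) = 1455782 \left(- \frac{1}{9484}\right) = - \frac{727891}{4742} \approx -153.5$)
$19524 + F = 19524 - \frac{727891}{4742} = \frac{91854917}{4742}$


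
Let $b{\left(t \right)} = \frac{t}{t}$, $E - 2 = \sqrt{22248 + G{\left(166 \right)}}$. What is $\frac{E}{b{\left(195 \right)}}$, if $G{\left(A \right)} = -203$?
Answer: $2 + \sqrt{22045} \approx 150.48$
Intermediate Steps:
$E = 2 + \sqrt{22045}$ ($E = 2 + \sqrt{22248 - 203} = 2 + \sqrt{22045} \approx 150.48$)
$b{\left(t \right)} = 1$
$\frac{E}{b{\left(195 \right)}} = \frac{2 + \sqrt{22045}}{1} = \left(2 + \sqrt{22045}\right) 1 = 2 + \sqrt{22045}$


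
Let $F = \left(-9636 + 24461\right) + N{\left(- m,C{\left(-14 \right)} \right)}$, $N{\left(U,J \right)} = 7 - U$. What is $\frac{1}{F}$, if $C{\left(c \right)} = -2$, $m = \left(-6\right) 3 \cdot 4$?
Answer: $\frac{1}{14760} \approx 6.7751 \cdot 10^{-5}$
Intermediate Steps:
$m = -72$ ($m = \left(-18\right) 4 = -72$)
$F = 14760$ ($F = \left(-9636 + 24461\right) + \left(7 - \left(-1\right) \left(-72\right)\right) = 14825 + \left(7 - 72\right) = 14825 - 65 = 14760$)
$\frac{1}{F} = \frac{1}{14760}$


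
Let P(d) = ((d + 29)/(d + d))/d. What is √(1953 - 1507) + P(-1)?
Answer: 14 + √446 ≈ 35.119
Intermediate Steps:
P(d) = (29 + d)/(2*d²) (P(d) = ((29 + d)/((2*d)))/d = ((29 + d)*(1/(2*d)))/d = ((29 + d)/(2*d))/d = (29 + d)/(2*d²))
√(1953 - 1507) + P(-1) = √(1953 - 1507) + (½)*(29 - 1)/(-1)² = √446 + (½)*1*28 = √446 + 14 = 14 + √446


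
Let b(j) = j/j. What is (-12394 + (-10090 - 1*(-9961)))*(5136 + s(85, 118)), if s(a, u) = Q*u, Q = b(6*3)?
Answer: -65795842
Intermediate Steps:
b(j) = 1
Q = 1
s(a, u) = u (s(a, u) = 1*u = u)
(-12394 + (-10090 - 1*(-9961)))*(5136 + s(85, 118)) = (-12394 + (-10090 - 1*(-9961)))*(5136 + 118) = (-12394 + (-10090 + 9961))*5254 = (-12394 - 129)*5254 = -12523*5254 = -65795842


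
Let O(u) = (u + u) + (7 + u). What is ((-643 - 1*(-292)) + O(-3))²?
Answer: 124609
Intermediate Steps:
O(u) = 7 + 3*u (O(u) = 2*u + (7 + u) = 7 + 3*u)
((-643 - 1*(-292)) + O(-3))² = ((-643 - 1*(-292)) + (7 + 3*(-3)))² = ((-643 + 292) + (7 - 9))² = (-351 - 2)² = (-353)² = 124609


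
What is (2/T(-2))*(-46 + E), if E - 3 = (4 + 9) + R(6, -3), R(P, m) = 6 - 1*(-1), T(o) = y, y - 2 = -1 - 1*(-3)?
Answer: -23/2 ≈ -11.500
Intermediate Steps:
y = 4 (y = 2 + (-1 - 1*(-3)) = 2 + (-1 + 3) = 2 + 2 = 4)
T(o) = 4
R(P, m) = 7 (R(P, m) = 6 + 1 = 7)
E = 23 (E = 3 + ((4 + 9) + 7) = 3 + (13 + 7) = 3 + 20 = 23)
(2/T(-2))*(-46 + E) = (2/4)*(-46 + 23) = (2*(¼))*(-23) = (½)*(-23) = -23/2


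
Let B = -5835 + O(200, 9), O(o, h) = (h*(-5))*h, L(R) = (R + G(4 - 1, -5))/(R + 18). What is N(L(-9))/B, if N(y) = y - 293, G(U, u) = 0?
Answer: 49/1040 ≈ 0.047115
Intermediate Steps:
L(R) = R/(18 + R) (L(R) = (R + 0)/(R + 18) = R/(18 + R))
N(y) = -293 + y
O(o, h) = -5*h² (O(o, h) = (-5*h)*h = -5*h²)
B = -6240 (B = -5835 - 5*9² = -5835 - 5*81 = -5835 - 405 = -6240)
N(L(-9))/B = (-293 - 9/(18 - 9))/(-6240) = (-293 - 9/9)*(-1/6240) = (-293 - 9*⅑)*(-1/6240) = (-293 - 1)*(-1/6240) = -294*(-1/6240) = 49/1040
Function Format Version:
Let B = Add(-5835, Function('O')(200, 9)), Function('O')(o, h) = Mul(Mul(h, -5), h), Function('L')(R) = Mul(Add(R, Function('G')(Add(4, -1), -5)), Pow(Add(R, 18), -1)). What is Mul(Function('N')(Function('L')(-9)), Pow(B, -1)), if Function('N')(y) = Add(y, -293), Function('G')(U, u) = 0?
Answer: Rational(49, 1040) ≈ 0.047115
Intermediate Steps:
Function('L')(R) = Mul(R, Pow(Add(18, R), -1)) (Function('L')(R) = Mul(Add(R, 0), Pow(Add(R, 18), -1)) = Mul(R, Pow(Add(18, R), -1)))
Function('N')(y) = Add(-293, y)
Function('O')(o, h) = Mul(-5, Pow(h, 2)) (Function('O')(o, h) = Mul(Mul(-5, h), h) = Mul(-5, Pow(h, 2)))
B = -6240 (B = Add(-5835, Mul(-5, Pow(9, 2))) = Add(-5835, Mul(-5, 81)) = Add(-5835, -405) = -6240)
Mul(Function('N')(Function('L')(-9)), Pow(B, -1)) = Mul(Add(-293, Mul(-9, Pow(Add(18, -9), -1))), Pow(-6240, -1)) = Mul(Add(-293, Mul(-9, Pow(9, -1))), Rational(-1, 6240)) = Mul(Add(-293, Mul(-9, Rational(1, 9))), Rational(-1, 6240)) = Mul(Add(-293, -1), Rational(-1, 6240)) = Mul(-294, Rational(-1, 6240)) = Rational(49, 1040)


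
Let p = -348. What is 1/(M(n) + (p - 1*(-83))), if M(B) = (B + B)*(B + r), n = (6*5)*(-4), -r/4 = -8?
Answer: 1/20855 ≈ 4.7950e-5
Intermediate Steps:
r = 32 (r = -4*(-8) = 32)
n = -120 (n = 30*(-4) = -120)
M(B) = 2*B*(32 + B) (M(B) = (B + B)*(B + 32) = (2*B)*(32 + B) = 2*B*(32 + B))
1/(M(n) + (p - 1*(-83))) = 1/(2*(-120)*(32 - 120) + (-348 - 1*(-83))) = 1/(2*(-120)*(-88) + (-348 + 83)) = 1/(21120 - 265) = 1/20855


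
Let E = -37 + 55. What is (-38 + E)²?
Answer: 400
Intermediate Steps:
E = 18
(-38 + E)² = (-38 + 18)² = (-20)² = 400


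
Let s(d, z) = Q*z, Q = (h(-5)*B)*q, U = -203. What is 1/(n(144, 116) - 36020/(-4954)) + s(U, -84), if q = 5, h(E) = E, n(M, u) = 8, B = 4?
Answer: 317740877/37826 ≈ 8400.1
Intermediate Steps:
Q = -100 (Q = -5*4*5 = -20*5 = -100)
s(d, z) = -100*z
1/(n(144, 116) - 36020/(-4954)) + s(U, -84) = 1/(8 - 36020/(-4954)) - 100*(-84) = 1/(8 - 36020*(-1/4954)) + 8400 = 1/(8 + 18010/2477) + 8400 = 1/(37826/2477) + 8400 = 2477/37826 + 8400 = 317740877/37826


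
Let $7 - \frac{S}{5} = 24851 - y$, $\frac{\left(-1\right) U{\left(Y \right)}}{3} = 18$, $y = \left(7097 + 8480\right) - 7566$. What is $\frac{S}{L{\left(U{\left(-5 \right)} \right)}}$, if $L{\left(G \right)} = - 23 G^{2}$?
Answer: $\frac{28055}{22356} \approx 1.2549$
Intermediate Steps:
$y = 8011$ ($y = 15577 - 7566 = 8011$)
$U{\left(Y \right)} = -54$ ($U{\left(Y \right)} = \left(-3\right) 18 = -54$)
$S = -84165$ ($S = 35 - 5 \left(24851 - 8011\right) = 35 - 84200 = -84165$)
$\frac{S}{L{\left(U{\left(-5 \right)} \right)}} = - \frac{84165}{\left(-23\right) \left(-54\right)^{2}} = - \frac{84165}{\left(-23\right) 2916} = - \frac{84165}{-67068} = \left(-84165\right) \left(- \frac{1}{67068}\right) = \frac{28055}{22356}$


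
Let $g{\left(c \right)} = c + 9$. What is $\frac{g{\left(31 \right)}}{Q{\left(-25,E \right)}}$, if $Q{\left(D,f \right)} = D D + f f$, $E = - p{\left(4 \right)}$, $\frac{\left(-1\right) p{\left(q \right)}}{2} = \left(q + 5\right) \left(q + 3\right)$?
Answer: $\frac{40}{16501} \approx 0.0024241$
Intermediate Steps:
$p{\left(q \right)} = - 2 \left(3 + q\right) \left(5 + q\right)$ ($p{\left(q \right)} = - 2 \left(q + 5\right) \left(q + 3\right) = - 2 \left(5 + q\right) \left(3 + q\right) = - 2 \left(3 + q\right) \left(5 + q\right)$)
$E = 126$ ($E = - (-30 - 64 - 2 \cdot 4^{2}) = - (-30 - 64 - 32) = \left(-1\right) \left(-126\right) = 126$)
$Q{\left(D,f \right)} = D^{2} + f^{2}$
$g{\left(c \right)} = 9 + c$
$\frac{g{\left(31 \right)}}{Q{\left(-25,E \right)}} = \frac{9 + 31}{\left(-25\right)^{2} + 126^{2}} = \frac{40}{625 + 15876} = \frac{40}{16501}$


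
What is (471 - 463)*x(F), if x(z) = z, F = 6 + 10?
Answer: 128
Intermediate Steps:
F = 16
(471 - 463)*x(F) = (471 - 463)*16 = 8*16 = 128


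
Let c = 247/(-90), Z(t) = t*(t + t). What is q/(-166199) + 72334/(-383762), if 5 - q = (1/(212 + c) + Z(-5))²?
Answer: -1962130158098471582/11310958066565792591 ≈ -0.17347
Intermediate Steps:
Z(t) = 2*t² (Z(t) = t*(2*t) = 2*t²)
c = -247/90 (c = 247*(-1/90) = -247/90 ≈ -2.7444)
q = -885100818155/354681889 (q = 5 - (1/(212 - 247/90) + 2*(-5)²)² = 5 - (1/(18833/90) + 2*25)² = 5 - (90/18833 + 50)² = 5 - (941740/18833)² = 5 - 1*886874227600/354681889 = 5 - 886874227600/354681889 = -885100818155/354681889 ≈ -2495.5)
q/(-166199) + 72334/(-383762) = -885100818155/354681889/(-166199) + 72334/(-383762) = -885100818155/354681889*(-1/166199) + 72334*(-1/383762) = 885100818155/58947775269911 - 36167/191881 = -1962130158098471582/11310958066565792591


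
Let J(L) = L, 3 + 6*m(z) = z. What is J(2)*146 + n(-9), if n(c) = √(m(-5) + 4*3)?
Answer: 292 + 4*√6/3 ≈ 295.27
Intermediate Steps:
m(z) = -½ + z/6
n(c) = 4*√6/3 (n(c) = √((-½ + (⅙)*(-5)) + 4*3) = √((-½ - ⅚) + 12) = √(-4/3 + 12) = √(32/3) = 4*√6/3)
J(2)*146 + n(-9) = 2*146 + 4*√6/3 = 292 + 4*√6/3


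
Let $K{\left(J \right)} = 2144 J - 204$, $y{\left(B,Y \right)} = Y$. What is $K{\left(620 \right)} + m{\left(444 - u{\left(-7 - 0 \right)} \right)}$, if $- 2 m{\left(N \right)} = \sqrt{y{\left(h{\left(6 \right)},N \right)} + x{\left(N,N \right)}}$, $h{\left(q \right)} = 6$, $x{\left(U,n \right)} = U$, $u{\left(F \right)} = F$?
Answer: $1329076 - \frac{\sqrt{902}}{2} \approx 1.3291 \cdot 10^{6}$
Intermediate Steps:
$m{\left(N \right)} = - \frac{\sqrt{2} \sqrt{N}}{2}$ ($m{\left(N \right)} = - \frac{\sqrt{N + N}}{2} = - \frac{\sqrt{2 N}}{2} = - \frac{\sqrt{2} \sqrt{N}}{2}$)
$K{\left(J \right)} = -204 + 2144 J$
$K{\left(620 \right)} + m{\left(444 - u{\left(-7 - 0 \right)} \right)} = \left(-204 + 2144 \cdot 620\right) - \frac{\sqrt{2} \sqrt{444 - \left(-7 - 0\right)}}{2} = \left(-204 + 1329280\right) - \frac{\sqrt{2} \sqrt{444 - \left(-7 + 0\right)}}{2} = 1329076 - \frac{\sqrt{2} \sqrt{444 - -7}}{2} = 1329076 - \frac{\sqrt{2} \sqrt{444 + 7}}{2} = 1329076 - \frac{\sqrt{2} \sqrt{451}}{2} = 1329076 - \frac{\sqrt{902}}{2}$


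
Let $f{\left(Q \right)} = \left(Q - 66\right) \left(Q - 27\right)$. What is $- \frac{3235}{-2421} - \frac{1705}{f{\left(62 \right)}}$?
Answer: $\frac{916141}{67788} \approx 13.515$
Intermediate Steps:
$f{\left(Q \right)} = \left(-66 + Q\right) \left(-27 + Q\right)$
$- \frac{3235}{-2421} - \frac{1705}{f{\left(62 \right)}} = - \frac{3235}{-2421} - \frac{1705}{1782 + 62^{2} - 5766} = \left(-3235\right) \left(- \frac{1}{2421}\right) - \frac{1705}{1782 + 3844 - 5766} = \frac{3235}{2421} - \frac{1705}{-140} = \frac{3235}{2421} - - \frac{341}{28} = \frac{3235}{2421} + \frac{341}{28} = \frac{916141}{67788}$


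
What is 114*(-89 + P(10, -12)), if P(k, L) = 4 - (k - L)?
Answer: -12198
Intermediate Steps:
P(k, L) = 4 + L - k (P(k, L) = 4 + (L - k) = 4 + L - k)
114*(-89 + P(10, -12)) = 114*(-89 + (4 - 12 - 1*10)) = 114*(-89 + (4 - 12 - 10)) = 114*(-89 - 18) = 114*(-107) = -12198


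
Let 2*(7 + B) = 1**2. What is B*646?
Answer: -4199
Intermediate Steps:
B = -13/2 (B = -7 + (1/2)*1**2 = -7 + (1/2)*1 = -7 + 1/2 = -13/2 ≈ -6.5000)
B*646 = -13/2*646 = -4199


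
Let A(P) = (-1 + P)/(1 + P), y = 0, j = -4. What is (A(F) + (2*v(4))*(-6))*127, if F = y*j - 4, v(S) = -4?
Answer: 18923/3 ≈ 6307.7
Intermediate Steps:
F = -4 (F = 0*(-4) - 4 = 0 - 4 = -4)
A(P) = (-1 + P)/(1 + P)
(A(F) + (2*v(4))*(-6))*127 = ((-1 - 4)/(1 - 4) + (2*(-4))*(-6))*127 = (-5/(-3) - 8*(-6))*127 = (-⅓*(-5) + 48)*127 = (5/3 + 48)*127 = (149/3)*127 = 18923/3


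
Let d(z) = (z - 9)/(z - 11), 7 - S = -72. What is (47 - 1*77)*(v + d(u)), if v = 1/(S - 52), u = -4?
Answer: -244/9 ≈ -27.111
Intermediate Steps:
S = 79 (S = 7 - 1*(-72) = 7 + 72 = 79)
d(z) = (-9 + z)/(-11 + z)
v = 1/27 (v = 1/(79 - 52) = 1/27 ≈ 0.037037)
(47 - 1*77)*(v + d(u)) = (47 - 1*77)*(1/27 + (-9 - 4)/(-11 - 4)) = (47 - 77)*(1/27 - 13/(-15)) = -30*(1/27 - 1/15*(-13)) = -30*(1/27 + 13/15) = -30*122/135 = -244/9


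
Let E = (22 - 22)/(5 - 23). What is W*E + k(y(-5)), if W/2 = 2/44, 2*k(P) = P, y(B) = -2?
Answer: -1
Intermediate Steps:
k(P) = P/2
W = 1/11 (W = 2*(2/44) = 2*(2*(1/44)) = 2*(1/22) = 1/11 ≈ 0.090909)
E = 0 (E = 0/(-18) = 0*(-1/18) = 0)
W*E + k(y(-5)) = (1/11)*0 + (½)*(-2) = 0 - 1 = -1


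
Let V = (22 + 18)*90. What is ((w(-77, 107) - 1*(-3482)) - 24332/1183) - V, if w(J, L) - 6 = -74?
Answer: -34910/169 ≈ -206.57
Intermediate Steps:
w(J, L) = -68 (w(J, L) = 6 - 74 = -68)
V = 3600 (V = 40*90 = 3600)
((w(-77, 107) - 1*(-3482)) - 24332/1183) - V = ((-68 - 1*(-3482)) - 24332/1183) - 1*3600 = ((-68 + 3482) - 24332/1183) - 3600 = (3414 - 1*3476/169) - 3600 = (3414 - 3476/169) - 3600 = 573490/169 - 3600 = -34910/169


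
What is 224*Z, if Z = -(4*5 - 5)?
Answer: -3360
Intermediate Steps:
Z = -15 (Z = -(20 - 5) = -1*15 = -15)
224*Z = 224*(-15) = -3360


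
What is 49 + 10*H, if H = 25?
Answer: 299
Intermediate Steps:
49 + 10*H = 49 + 10*25 = 49 + 250 = 299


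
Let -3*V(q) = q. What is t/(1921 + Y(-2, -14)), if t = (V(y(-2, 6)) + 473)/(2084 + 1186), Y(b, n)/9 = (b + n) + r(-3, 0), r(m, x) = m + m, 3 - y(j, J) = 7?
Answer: 1423/16902630 ≈ 8.4188e-5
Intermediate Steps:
y(j, J) = -4 (y(j, J) = 3 - 1*7 = 3 - 7 = -4)
r(m, x) = 2*m
V(q) = -q/3
Y(b, n) = -54 + 9*b + 9*n (Y(b, n) = 9*((b + n) + 2*(-3)) = 9*((b + n) - 6) = 9*(-6 + b + n) = -54 + 9*b + 9*n)
t = 1423/9810 (t = (-⅓*(-4) + 473)/(2084 + 1186) = (4/3 + 473)/3270 = (1423/3)*(1/3270) = 1423/9810 ≈ 0.14506)
t/(1921 + Y(-2, -14)) = 1423/(9810*(1921 + (-54 + 9*(-2) + 9*(-14)))) = 1423/(9810*(1921 + (-54 - 18 - 126))) = 1423/(9810*(1921 - 198)) = (1423/9810)/1723 = (1423/9810)*(1/1723) = 1423/16902630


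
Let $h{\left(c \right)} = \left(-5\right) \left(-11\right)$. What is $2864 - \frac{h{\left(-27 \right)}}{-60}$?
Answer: $\frac{34379}{12} \approx 2864.9$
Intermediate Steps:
$h{\left(c \right)} = 55$
$2864 - \frac{h{\left(-27 \right)}}{-60} = 2864 - \frac{55}{-60} = 2864 - 55 \left(- \frac{1}{60}\right) = 2864 - - \frac{11}{12} = 2864 + \frac{11}{12} = \frac{34379}{12}$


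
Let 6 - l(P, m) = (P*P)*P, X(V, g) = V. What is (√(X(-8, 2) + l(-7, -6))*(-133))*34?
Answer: -4522*√341 ≈ -83504.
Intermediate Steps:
l(P, m) = 6 - P³ (l(P, m) = 6 - P*P*P = 6 - P²*P = 6 - P³)
(√(X(-8, 2) + l(-7, -6))*(-133))*34 = (√(-8 + (6 - 1*(-7)³))*(-133))*34 = (√(-8 + (6 - 1*(-343)))*(-133))*34 = (√(-8 + (6 + 343))*(-133))*34 = (√(-8 + 349)*(-133))*34 = (√341*(-133))*34 = -133*√341*34 = -4522*√341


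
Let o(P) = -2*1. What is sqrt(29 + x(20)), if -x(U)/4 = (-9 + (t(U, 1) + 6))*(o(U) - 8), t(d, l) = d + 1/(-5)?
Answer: sqrt(701) ≈ 26.476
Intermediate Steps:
t(d, l) = -1/5 + d (t(d, l) = d - 1/5 = -1/5 + d)
o(P) = -2
x(U) = -128 + 40*U (x(U) = -4*(-9 + ((-1/5 + U) + 6))*(-2 - 8) = -4*(-9 + (29/5 + U))*(-10) = -4*(-16/5 + U)*(-10) = -4*(32 - 10*U) = -128 + 40*U)
sqrt(29 + x(20)) = sqrt(29 + (-128 + 40*20)) = sqrt(29 + (-128 + 800)) = sqrt(29 + 672) = sqrt(701)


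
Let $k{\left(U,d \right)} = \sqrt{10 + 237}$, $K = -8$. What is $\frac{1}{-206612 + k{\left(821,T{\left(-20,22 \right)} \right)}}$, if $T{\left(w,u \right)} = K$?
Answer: $- \frac{206612}{42688518297} - \frac{\sqrt{247}}{42688518297} \approx -4.8404 \cdot 10^{-6}$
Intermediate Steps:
$T{\left(w,u \right)} = -8$
$k{\left(U,d \right)} = \sqrt{247}$
$\frac{1}{-206612 + k{\left(821,T{\left(-20,22 \right)} \right)}} = \frac{1}{-206612 + \sqrt{247}}$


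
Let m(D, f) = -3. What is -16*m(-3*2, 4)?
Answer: 48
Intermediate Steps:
-16*m(-3*2, 4) = -16*(-3) = 48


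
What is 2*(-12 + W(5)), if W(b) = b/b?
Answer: -22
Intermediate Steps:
W(b) = 1
2*(-12 + W(5)) = 2*(-12 + 1) = 2*(-11) = -22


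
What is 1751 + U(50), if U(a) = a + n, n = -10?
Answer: 1791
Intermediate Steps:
U(a) = -10 + a (U(a) = a - 10 = -10 + a)
1751 + U(50) = 1751 + (-10 + 50) = 1751 + 40 = 1791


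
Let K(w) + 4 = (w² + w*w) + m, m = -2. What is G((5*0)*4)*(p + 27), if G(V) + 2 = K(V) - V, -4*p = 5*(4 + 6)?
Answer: -116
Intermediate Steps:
p = -25/2 (p = -5*(4 + 6)/4 = -5*10/4 = -¼*50 = -25/2 ≈ -12.500)
K(w) = -6 + 2*w² (K(w) = -4 + ((w² + w*w) - 2) = -4 + ((w² + w²) - 2) = -4 + (2*w² - 2) = -4 + (-2 + 2*w²) = -6 + 2*w²)
G(V) = -8 - V + 2*V² (G(V) = -2 + ((-6 + 2*V²) - V) = -2 + (-6 - V + 2*V²) = -8 - V + 2*V²)
G((5*0)*4)*(p + 27) = (-8 - 5*0*4 + 2*((5*0)*4)²)*(-25/2 + 27) = (-8 - 0*4 + 2*(0*4)²)*(29/2) = (-8 - 1*0 + 2*0²)*(29/2) = (-8 + 0 + 2*0)*(29/2) = (-8 + 0 + 0)*(29/2) = -8*29/2 = -116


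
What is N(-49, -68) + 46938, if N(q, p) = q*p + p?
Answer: 50202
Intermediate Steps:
N(q, p) = p + p*q (N(q, p) = p*q + p = p + p*q)
N(-49, -68) + 46938 = -68*(1 - 49) + 46938 = -68*(-48) + 46938 = 3264 + 46938 = 50202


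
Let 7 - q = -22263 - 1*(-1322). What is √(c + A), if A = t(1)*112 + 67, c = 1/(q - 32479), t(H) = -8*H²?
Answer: 20*I*√275567838/11531 ≈ 28.792*I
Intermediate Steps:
q = 20948 (q = 7 - (-22263 - 1*(-1322)) = 7 - (-22263 + 1322) = 7 - 1*(-20941) = 7 + 20941 = 20948)
c = -1/11531 (c = 1/(20948 - 32479) = 1/(-11531) = -1/11531 ≈ -8.6723e-5)
A = -829 (A = -8*1²*112 + 67 = -8*1*112 + 67 = -8*112 + 67 = -896 + 67 = -829)
√(c + A) = √(-1/11531 - 829) = √(-9559200/11531) = 20*I*√275567838/11531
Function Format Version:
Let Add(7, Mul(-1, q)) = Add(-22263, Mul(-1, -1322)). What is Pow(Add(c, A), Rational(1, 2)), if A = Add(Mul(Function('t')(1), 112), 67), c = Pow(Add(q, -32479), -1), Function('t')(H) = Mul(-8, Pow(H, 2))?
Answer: Mul(Rational(20, 11531), I, Pow(275567838, Rational(1, 2))) ≈ Mul(28.792, I)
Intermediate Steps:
q = 20948 (q = Add(7, Mul(-1, Add(-22263, Mul(-1, -1322)))) = Add(7, Mul(-1, Add(-22263, 1322))) = Add(7, Mul(-1, -20941)) = Add(7, 20941) = 20948)
c = Rational(-1, 11531) (c = Pow(Add(20948, -32479), -1) = Pow(-11531, -1) = Rational(-1, 11531) ≈ -8.6723e-5)
A = -829 (A = Add(Mul(Mul(-8, Pow(1, 2)), 112), 67) = Add(Mul(Mul(-8, 1), 112), 67) = Add(Mul(-8, 112), 67) = Add(-896, 67) = -829)
Pow(Add(c, A), Rational(1, 2)) = Pow(Add(Rational(-1, 11531), -829), Rational(1, 2)) = Pow(Rational(-9559200, 11531), Rational(1, 2)) = Mul(Rational(20, 11531), I, Pow(275567838, Rational(1, 2)))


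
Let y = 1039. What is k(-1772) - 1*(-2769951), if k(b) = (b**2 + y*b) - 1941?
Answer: 4066886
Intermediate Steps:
k(b) = -1941 + b**2 + 1039*b (k(b) = (b**2 + 1039*b) - 1941 = -1941 + b**2 + 1039*b)
k(-1772) - 1*(-2769951) = (-1941 + (-1772)**2 + 1039*(-1772)) - 1*(-2769951) = (-1941 + 3139984 - 1841108) + 2769951 = 1296935 + 2769951 = 4066886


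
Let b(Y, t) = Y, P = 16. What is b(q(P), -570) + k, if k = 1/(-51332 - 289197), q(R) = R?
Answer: 5448463/340529 ≈ 16.000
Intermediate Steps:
k = -1/340529 (k = 1/(-340529) = -1/340529 ≈ -2.9366e-6)
b(q(P), -570) + k = 16 - 1/340529 = 5448463/340529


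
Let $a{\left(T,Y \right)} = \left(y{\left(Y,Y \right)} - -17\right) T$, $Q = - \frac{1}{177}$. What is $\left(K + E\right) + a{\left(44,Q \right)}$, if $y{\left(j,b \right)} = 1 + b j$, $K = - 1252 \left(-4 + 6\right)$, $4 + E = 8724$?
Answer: $\frac{219553676}{31329} \approx 7008.0$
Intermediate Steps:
$Q = - \frac{1}{177}$ ($Q = \left(-1\right) \frac{1}{177} = - \frac{1}{177} \approx -0.0056497$)
$E = 8720$ ($E = -4 + 8724 = 8720$)
$K = -2504$ ($K = \left(-1252\right) 2 = -2504$)
$a{\left(T,Y \right)} = T \left(18 + Y^{2}\right)$ ($a{\left(T,Y \right)} = \left(\left(1 + Y Y\right) - -17\right) T = \left(\left(1 + Y^{2}\right) + 17\right) T = \left(18 + Y^{2}\right) T = T \left(18 + Y^{2}\right)$)
$\left(K + E\right) + a{\left(44,Q \right)} = \left(-2504 + 8720\right) + 44 \left(18 + \left(- \frac{1}{177}\right)^{2}\right) = 6216 + 44 \left(18 + \frac{1}{31329}\right) = 6216 + 44 \cdot \frac{563923}{31329} = 6216 + \frac{24812612}{31329} = \frac{219553676}{31329}$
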